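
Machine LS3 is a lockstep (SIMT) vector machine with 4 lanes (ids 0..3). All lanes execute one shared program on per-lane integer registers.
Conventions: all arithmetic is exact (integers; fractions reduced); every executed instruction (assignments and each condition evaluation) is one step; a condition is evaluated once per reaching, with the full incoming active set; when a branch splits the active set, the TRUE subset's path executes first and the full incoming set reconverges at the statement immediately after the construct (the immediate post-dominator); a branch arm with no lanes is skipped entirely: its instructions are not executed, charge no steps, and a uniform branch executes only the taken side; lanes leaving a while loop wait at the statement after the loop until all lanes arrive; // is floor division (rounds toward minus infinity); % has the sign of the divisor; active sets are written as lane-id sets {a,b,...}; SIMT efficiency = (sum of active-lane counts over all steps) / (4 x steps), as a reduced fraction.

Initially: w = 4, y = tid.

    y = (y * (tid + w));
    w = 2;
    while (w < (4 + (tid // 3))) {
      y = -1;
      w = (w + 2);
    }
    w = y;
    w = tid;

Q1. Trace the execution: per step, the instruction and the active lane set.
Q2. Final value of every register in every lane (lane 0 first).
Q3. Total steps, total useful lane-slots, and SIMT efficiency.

step 0: y <- (y * (tid + w))         {0,1,2,3}
step 1: w <- 2                       {0,1,2,3}
step 2: eval (w < (4 + (tid // 3)))  {0,1,2,3}
step 3: y <- -1                      {0,1,2,3}
step 4: w <- (w + 2)                 {0,1,2,3}
step 5: eval (w < (4 + (tid // 3)))  {0,1,2,3}
step 6: y <- -1                      {3}
step 7: w <- (w + 2)                 {3}
step 8: eval (w < (4 + (tid // 3)))  {3}
step 9: w <- y                       {0,1,2,3}
step 10: w <- tid                     {0,1,2,3}

Answer: 11 steps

w: 0,1,2,3
y: -1,-1,-1,-1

steps = 11; useful = 35; efficiency = 35/44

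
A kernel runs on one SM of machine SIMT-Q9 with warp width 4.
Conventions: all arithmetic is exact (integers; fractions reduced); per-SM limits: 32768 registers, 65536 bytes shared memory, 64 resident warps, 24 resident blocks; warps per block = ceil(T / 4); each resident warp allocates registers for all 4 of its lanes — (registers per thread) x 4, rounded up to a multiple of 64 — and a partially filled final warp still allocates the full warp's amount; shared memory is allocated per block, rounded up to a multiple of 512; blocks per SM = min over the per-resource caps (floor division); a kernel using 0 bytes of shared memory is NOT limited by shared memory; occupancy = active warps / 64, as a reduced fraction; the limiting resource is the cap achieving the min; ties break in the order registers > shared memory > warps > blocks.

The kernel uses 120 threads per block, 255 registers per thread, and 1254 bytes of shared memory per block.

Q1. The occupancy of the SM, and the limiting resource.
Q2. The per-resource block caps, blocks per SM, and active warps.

Answer: occupancy 15/32, limited by registers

registers: 1 block
shared memory: 42 blocks
warps: 2 blocks
blocks: 24 blocks

Answer: 1 block, 30 active warps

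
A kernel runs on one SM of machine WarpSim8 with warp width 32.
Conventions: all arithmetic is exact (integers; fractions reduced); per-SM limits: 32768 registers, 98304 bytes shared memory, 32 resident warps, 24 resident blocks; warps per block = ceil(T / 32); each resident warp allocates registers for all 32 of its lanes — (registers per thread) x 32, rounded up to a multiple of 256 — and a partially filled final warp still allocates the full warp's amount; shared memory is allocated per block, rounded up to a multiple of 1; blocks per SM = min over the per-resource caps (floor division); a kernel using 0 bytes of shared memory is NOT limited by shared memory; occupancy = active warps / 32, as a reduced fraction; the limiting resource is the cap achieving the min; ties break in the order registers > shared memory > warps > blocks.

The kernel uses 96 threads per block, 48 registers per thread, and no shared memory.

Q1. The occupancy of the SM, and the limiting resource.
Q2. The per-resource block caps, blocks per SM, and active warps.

Answer: occupancy 21/32, limited by registers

registers: 7 blocks
shared memory: no limit (kernel uses none)
warps: 10 blocks
blocks: 24 blocks

Answer: 7 blocks, 21 active warps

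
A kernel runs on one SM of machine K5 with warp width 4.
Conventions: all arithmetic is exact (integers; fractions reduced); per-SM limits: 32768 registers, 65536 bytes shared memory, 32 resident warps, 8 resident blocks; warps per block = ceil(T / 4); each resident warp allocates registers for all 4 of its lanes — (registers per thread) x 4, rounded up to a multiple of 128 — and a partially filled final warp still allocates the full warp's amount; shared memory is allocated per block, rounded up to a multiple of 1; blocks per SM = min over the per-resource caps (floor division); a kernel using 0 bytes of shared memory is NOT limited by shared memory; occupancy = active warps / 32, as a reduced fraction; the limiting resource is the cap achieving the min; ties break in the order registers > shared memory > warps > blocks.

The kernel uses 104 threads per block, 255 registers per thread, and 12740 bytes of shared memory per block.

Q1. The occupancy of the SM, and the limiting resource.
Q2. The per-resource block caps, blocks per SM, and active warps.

Answer: occupancy 13/16, limited by registers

registers: 1 block
shared memory: 5 blocks
warps: 1 block
blocks: 8 blocks

Answer: 1 block, 26 active warps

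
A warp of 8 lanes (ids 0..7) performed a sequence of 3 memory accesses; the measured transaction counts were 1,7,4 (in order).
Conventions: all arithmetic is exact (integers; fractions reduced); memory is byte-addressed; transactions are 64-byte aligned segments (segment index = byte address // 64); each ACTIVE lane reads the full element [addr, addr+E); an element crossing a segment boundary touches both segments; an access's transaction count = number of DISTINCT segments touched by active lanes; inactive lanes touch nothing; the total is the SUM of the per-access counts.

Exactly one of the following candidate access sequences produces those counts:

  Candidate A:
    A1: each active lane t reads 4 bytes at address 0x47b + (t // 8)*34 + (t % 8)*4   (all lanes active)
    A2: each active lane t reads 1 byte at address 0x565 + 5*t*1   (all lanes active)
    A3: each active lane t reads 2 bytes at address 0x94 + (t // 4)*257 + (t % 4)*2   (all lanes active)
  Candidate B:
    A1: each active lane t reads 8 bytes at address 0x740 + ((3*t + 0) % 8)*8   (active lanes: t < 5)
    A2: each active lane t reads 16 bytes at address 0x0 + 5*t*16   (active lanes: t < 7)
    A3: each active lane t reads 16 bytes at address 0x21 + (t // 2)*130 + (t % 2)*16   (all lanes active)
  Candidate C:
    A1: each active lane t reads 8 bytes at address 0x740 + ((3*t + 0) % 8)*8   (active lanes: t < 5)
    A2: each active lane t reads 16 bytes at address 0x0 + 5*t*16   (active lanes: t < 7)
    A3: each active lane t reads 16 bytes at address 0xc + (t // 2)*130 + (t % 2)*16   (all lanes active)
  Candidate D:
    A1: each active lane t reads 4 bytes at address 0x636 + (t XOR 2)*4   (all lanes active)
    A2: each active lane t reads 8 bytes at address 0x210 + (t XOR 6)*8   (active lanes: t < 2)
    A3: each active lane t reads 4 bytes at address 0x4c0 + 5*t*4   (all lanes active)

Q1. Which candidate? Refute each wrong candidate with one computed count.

A: A1 gives 2 transactions, not 1
B: A3 gives 8 transactions, not 4
D: A1 gives 2 transactions, not 1
C: all counts match (1,7,4)

Answer: C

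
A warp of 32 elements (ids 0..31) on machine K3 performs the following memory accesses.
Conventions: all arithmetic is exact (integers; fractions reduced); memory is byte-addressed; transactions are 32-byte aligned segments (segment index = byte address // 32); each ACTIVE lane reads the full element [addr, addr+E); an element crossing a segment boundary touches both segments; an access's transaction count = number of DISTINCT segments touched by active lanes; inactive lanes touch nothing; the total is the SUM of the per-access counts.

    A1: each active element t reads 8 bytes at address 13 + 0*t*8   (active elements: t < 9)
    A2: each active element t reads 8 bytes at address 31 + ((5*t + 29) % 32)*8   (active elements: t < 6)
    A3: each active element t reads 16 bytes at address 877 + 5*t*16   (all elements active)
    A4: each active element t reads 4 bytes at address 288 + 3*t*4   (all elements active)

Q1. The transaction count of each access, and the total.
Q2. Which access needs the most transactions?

A1: 1 transaction
A2: 7 transactions
A3: 48 transactions
A4: 12 transactions

Answer: 1,7,48,12; total 68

Answer: A3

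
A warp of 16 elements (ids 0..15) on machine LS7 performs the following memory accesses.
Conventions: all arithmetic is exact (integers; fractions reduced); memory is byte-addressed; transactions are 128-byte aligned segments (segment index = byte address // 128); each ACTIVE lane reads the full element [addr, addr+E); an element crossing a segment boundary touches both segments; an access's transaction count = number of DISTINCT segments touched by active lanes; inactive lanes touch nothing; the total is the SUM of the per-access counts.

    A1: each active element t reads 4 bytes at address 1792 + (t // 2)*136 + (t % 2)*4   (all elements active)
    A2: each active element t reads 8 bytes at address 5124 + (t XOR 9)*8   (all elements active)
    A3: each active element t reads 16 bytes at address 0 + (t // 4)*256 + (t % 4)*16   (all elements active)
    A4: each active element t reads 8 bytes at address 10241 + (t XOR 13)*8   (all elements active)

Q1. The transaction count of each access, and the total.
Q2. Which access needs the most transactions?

A1: 8 transactions
A2: 2 transactions
A3: 4 transactions
A4: 2 transactions

Answer: 8,2,4,2; total 16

Answer: A1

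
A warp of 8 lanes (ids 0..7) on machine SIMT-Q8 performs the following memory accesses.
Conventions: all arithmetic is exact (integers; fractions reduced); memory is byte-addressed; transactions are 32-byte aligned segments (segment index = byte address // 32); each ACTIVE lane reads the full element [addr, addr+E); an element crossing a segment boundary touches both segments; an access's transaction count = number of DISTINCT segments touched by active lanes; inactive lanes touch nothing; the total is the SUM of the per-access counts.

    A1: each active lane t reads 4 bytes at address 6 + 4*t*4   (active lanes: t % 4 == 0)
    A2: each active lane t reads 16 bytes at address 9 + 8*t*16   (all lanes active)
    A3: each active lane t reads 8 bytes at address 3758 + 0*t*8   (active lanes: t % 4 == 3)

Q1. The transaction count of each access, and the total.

A1: 2 transactions
A2: 8 transactions
A3: 1 transaction

Answer: 2,8,1; total 11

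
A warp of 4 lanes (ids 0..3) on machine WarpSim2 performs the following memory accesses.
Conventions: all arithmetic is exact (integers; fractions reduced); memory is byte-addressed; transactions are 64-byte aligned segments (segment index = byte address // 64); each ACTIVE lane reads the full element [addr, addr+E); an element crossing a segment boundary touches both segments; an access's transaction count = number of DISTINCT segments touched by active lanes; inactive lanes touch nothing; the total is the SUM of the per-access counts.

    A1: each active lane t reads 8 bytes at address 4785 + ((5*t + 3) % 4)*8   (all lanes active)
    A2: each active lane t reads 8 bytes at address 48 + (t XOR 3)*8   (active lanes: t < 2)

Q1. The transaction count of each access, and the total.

A1: 2 transactions
A2: 1 transaction

Answer: 2,1; total 3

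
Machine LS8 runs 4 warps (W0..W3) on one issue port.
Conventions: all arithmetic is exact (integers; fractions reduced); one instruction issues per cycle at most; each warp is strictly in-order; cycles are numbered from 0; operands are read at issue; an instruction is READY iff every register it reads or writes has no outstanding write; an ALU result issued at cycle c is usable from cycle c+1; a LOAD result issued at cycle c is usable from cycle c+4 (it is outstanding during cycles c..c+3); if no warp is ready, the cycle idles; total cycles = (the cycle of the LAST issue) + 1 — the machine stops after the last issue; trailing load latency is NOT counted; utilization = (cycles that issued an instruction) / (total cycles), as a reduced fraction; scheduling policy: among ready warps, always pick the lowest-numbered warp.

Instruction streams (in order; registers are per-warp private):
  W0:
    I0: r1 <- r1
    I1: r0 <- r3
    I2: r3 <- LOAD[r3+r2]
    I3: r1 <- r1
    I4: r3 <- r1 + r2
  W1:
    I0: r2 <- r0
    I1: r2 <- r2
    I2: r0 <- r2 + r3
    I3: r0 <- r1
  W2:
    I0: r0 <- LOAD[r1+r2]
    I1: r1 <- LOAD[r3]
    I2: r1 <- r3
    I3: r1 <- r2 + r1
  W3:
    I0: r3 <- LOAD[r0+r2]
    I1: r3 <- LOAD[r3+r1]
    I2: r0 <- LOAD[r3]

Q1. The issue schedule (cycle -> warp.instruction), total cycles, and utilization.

cycle 0: W0.I0
cycle 1: W0.I1
cycle 2: W0.I2
cycle 3: W0.I3
cycle 4: W1.I0
cycle 5: W1.I1
cycle 6: W0.I4
cycle 7: W1.I2
cycle 8: W1.I3
cycle 9: W2.I0
cycle 10: W2.I1
cycle 11: W3.I0
cycle 12: idle
cycle 13: idle
cycle 14: W2.I2
cycle 15: W2.I3
cycle 16: W3.I1
cycle 17: idle
cycle 18: idle
cycle 19: idle
cycle 20: W3.I2

Answer: 21 cycles, utilization 16/21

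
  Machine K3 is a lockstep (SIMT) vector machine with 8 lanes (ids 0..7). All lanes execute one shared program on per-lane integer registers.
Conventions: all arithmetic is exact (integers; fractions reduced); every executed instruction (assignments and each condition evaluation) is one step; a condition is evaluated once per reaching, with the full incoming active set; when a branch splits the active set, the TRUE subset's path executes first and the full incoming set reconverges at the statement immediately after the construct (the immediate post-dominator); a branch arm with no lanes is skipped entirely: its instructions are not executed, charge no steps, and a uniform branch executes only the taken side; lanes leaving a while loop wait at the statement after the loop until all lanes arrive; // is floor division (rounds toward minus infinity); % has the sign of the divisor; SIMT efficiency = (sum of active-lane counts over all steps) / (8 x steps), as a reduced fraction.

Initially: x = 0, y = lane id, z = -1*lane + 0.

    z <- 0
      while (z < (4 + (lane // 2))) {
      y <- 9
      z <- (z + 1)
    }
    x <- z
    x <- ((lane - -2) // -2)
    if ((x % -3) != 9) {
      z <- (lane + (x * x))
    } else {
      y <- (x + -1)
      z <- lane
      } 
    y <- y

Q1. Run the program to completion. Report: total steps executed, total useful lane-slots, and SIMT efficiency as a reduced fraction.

Answer: 28 steps, 188 useful, 47/56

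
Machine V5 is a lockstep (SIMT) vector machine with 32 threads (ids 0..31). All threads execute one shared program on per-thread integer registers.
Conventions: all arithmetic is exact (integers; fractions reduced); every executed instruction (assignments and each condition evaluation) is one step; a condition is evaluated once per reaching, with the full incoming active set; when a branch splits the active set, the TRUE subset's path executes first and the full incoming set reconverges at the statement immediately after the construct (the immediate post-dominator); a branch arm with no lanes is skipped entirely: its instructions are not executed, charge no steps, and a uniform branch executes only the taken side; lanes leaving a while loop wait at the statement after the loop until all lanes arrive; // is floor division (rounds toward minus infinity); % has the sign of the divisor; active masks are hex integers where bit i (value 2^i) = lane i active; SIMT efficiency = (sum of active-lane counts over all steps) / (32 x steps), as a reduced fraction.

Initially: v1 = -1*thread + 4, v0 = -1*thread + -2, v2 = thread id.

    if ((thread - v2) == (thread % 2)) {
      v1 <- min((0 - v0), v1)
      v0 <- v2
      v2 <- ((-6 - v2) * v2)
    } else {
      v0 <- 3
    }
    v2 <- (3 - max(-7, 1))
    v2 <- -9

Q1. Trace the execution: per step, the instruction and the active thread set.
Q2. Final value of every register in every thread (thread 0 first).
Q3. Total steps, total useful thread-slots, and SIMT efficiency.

step 0: eval ((thread - v2) == (thread % 2)) 0xffffffff
step 1: v1 <- min((0 - v0), v1)      0x55555555
step 2: v0 <- v2                     0x55555555
step 3: v2 <- ((-6 - v2) * v2)       0x55555555
step 4: v0 <- 3                      0xaaaaaaaa
step 5: v2 <- (3 - max(-7, 1))       0xffffffff
step 6: v2 <- -9                     0xffffffff

Answer: 7 steps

v1: 2,3,2,1,0,-1,-2,-3,-4,-5,-6,-7,-8,-9,-10,-11,-12,-13,-14,-15,-16,-17,-18,-19,-20,-21,-22,-23,-24,-25,-26,-27
v0: 0,3,2,3,4,3,6,3,8,3,10,3,12,3,14,3,16,3,18,3,20,3,22,3,24,3,26,3,28,3,30,3
v2: -9,-9,-9,-9,-9,-9,-9,-9,-9,-9,-9,-9,-9,-9,-9,-9,-9,-9,-9,-9,-9,-9,-9,-9,-9,-9,-9,-9,-9,-9,-9,-9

steps = 7; useful = 160; efficiency = 160/224 = 5/7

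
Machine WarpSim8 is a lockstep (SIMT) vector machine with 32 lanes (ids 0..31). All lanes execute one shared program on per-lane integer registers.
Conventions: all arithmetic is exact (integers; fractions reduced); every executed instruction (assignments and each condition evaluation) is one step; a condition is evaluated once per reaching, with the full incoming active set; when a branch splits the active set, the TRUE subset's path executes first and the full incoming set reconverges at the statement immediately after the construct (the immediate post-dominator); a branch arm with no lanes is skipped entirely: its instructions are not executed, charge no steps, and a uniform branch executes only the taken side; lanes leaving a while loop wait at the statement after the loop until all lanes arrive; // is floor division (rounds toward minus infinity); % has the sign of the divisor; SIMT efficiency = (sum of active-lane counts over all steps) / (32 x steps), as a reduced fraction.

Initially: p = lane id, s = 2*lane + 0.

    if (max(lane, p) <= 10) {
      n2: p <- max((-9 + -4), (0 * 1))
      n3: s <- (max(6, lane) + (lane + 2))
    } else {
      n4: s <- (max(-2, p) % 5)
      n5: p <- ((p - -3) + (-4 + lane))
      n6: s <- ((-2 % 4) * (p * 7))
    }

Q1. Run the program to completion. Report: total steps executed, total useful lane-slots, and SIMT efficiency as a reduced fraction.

Answer: 6 steps, 117 useful, 39/64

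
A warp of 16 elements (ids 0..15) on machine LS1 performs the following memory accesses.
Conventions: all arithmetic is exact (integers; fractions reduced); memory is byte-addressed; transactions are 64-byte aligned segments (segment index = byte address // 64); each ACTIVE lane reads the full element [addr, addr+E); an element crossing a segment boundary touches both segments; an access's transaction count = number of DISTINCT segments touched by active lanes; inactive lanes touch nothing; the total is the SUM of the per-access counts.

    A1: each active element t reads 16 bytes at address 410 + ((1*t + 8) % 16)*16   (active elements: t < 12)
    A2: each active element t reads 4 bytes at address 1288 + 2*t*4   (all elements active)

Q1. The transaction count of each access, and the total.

A1: 5 transactions
A2: 3 transactions

Answer: 5,3; total 8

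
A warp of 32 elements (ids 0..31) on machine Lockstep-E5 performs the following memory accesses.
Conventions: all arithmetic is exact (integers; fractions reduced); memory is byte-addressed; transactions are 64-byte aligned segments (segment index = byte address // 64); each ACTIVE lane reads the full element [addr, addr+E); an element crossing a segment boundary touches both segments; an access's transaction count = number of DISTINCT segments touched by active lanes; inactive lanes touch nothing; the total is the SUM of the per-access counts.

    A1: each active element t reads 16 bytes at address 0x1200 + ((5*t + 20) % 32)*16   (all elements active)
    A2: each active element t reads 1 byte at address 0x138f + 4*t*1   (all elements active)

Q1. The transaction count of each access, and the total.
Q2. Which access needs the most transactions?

A1: 8 transactions
A2: 3 transactions

Answer: 8,3; total 11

Answer: A1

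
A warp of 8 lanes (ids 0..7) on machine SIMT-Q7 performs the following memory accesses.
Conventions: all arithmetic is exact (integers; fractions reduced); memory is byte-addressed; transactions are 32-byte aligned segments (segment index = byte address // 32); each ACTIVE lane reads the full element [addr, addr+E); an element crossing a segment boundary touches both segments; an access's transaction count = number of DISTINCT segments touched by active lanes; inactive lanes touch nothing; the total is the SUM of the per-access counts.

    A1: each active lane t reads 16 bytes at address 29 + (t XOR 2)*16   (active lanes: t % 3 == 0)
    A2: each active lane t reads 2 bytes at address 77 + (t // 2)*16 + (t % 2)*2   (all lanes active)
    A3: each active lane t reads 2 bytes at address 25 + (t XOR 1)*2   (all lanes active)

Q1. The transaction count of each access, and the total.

A1: 3 transactions
A2: 3 transactions
A3: 2 transactions

Answer: 3,3,2; total 8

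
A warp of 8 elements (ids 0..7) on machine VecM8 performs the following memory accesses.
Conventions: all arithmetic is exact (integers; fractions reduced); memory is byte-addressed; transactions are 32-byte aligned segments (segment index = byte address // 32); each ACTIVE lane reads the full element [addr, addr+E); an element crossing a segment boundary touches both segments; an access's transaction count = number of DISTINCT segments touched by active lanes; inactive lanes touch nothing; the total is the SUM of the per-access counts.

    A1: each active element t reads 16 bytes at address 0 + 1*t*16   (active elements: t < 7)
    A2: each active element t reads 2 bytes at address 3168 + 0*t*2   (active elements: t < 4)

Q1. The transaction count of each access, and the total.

A1: 4 transactions
A2: 1 transaction

Answer: 4,1; total 5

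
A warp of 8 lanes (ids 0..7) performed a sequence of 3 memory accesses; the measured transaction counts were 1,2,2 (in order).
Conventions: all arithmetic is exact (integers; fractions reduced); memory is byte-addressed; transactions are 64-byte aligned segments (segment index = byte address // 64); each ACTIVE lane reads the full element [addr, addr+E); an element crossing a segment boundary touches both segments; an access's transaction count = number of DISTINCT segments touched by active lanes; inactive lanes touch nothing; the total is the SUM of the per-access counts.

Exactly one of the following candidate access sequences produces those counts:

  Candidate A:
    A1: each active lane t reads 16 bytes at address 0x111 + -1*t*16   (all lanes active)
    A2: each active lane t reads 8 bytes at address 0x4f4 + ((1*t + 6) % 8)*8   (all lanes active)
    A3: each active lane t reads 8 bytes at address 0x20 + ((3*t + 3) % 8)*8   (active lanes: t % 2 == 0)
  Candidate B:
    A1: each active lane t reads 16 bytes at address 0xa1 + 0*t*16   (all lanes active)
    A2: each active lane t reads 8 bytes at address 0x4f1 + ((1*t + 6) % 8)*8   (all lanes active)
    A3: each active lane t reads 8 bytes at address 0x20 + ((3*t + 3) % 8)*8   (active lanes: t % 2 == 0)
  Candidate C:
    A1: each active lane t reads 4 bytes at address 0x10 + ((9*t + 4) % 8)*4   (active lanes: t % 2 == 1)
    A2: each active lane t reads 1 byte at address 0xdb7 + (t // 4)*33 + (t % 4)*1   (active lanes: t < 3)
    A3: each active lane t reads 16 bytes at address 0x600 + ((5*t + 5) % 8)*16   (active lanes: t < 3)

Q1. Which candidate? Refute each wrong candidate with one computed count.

A: A1 gives 3 transactions, not 1
C: A2 gives 1 transaction, not 2
B: all counts match (1,2,2)

Answer: B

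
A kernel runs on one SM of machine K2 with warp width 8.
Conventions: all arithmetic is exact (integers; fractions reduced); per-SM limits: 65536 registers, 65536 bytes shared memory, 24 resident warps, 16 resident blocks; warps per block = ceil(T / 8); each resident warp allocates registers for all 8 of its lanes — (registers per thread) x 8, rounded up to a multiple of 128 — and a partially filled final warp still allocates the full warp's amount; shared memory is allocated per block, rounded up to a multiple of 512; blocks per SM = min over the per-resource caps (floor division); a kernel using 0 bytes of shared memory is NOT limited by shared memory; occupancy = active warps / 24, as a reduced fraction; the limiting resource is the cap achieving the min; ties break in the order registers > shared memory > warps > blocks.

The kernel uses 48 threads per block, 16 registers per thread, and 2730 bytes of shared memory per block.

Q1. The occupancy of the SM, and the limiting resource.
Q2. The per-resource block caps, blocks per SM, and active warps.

Answer: occupancy 1, limited by warps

registers: 85 blocks
shared memory: 21 blocks
warps: 4 blocks
blocks: 16 blocks

Answer: 4 blocks, 24 active warps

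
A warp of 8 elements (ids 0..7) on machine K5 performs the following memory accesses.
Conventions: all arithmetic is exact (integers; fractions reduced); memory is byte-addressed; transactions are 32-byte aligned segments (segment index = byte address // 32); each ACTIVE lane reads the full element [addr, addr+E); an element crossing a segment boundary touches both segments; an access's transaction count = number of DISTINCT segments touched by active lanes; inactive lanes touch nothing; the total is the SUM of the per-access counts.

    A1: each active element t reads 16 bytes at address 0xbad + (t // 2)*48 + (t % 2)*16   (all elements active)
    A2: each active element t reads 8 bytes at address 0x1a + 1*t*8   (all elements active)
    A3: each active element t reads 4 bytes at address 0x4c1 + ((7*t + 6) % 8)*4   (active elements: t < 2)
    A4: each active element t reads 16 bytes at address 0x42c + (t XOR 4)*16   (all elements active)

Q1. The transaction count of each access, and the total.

A1: 6 transactions
A2: 3 transactions
A3: 1 transaction
A4: 5 transactions

Answer: 6,3,1,5; total 15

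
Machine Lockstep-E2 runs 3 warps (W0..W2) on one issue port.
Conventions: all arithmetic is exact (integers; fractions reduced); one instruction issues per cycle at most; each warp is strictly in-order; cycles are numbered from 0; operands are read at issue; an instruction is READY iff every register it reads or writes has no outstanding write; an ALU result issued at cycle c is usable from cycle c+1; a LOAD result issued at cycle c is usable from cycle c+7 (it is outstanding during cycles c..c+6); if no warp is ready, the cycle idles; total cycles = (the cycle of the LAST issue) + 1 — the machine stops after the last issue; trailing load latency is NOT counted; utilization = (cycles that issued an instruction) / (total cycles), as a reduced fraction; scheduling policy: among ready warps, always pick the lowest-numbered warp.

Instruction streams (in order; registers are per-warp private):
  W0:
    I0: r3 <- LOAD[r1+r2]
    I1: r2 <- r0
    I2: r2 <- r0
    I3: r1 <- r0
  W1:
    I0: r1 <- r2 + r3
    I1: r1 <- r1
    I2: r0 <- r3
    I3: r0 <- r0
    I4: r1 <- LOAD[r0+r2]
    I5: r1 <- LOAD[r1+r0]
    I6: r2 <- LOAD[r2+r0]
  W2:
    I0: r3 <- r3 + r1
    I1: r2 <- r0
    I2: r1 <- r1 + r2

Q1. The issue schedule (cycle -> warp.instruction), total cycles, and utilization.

cycle 0: W0.I0
cycle 1: W0.I1
cycle 2: W0.I2
cycle 3: W0.I3
cycle 4: W1.I0
cycle 5: W1.I1
cycle 6: W1.I2
cycle 7: W1.I3
cycle 8: W1.I4
cycle 9: W2.I0
cycle 10: W2.I1
cycle 11: W2.I2
cycle 12: idle
cycle 13: idle
cycle 14: idle
cycle 15: W1.I5
cycle 16: W1.I6

Answer: 17 cycles, utilization 14/17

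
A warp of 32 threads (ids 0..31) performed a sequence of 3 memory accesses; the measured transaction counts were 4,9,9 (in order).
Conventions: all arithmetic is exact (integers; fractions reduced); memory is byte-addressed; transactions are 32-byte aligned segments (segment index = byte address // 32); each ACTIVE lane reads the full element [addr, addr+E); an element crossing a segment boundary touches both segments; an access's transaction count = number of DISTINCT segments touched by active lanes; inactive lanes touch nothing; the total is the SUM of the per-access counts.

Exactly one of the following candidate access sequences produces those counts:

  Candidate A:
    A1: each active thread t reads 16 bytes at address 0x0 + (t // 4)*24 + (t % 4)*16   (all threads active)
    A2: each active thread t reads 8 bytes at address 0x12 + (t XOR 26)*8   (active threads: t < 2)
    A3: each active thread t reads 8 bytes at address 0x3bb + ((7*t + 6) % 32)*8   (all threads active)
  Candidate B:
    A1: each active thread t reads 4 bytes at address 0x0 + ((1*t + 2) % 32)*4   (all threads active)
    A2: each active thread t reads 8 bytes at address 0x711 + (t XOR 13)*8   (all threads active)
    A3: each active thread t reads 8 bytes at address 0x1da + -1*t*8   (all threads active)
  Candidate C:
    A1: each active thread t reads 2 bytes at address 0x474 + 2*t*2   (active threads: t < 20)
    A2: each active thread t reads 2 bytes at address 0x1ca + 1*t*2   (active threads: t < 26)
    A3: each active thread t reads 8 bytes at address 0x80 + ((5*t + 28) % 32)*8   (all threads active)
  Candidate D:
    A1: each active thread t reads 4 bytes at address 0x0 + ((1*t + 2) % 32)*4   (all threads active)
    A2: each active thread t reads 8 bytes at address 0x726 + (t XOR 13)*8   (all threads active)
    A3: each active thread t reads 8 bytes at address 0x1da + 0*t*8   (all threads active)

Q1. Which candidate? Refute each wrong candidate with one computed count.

A: A1 gives 8 transactions, not 4
C: A2 gives 2 transactions, not 9
D: A3 gives 2 transactions, not 9
B: all counts match (4,9,9)

Answer: B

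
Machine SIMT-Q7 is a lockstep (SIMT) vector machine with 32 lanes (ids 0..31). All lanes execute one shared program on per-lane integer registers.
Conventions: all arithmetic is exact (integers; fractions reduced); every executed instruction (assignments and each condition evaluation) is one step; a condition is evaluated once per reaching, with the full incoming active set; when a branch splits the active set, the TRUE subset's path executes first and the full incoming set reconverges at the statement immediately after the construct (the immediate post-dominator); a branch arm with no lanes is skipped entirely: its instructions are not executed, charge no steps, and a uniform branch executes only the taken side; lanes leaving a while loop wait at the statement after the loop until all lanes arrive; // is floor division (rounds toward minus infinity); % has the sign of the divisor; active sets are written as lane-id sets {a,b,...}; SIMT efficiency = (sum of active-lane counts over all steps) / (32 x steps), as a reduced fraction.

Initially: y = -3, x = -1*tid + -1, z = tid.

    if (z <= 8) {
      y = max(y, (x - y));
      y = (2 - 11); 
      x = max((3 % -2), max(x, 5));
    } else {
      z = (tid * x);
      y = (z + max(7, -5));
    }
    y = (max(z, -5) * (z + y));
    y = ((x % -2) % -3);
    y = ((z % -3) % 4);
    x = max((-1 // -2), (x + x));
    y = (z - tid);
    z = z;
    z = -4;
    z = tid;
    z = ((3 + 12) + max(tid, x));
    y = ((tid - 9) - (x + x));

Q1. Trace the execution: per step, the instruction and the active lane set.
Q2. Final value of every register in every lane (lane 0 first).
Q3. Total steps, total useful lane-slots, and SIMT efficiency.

step 0: eval (z <= 8)                {0,1,2,3,4,5,6,7,8,9,10,11,12,13,14,15,16,17,18,19,20,21,22,23,24,25,26,27,28,29,30,31}
step 1: y <- max(y, (x - y))         {0,1,2,3,4,5,6,7,8}
step 2: y <- (2 - 11)                {0,1,2,3,4,5,6,7,8}
step 3: x <- max((3 % -2), max(x, 5)) {0,1,2,3,4,5,6,7,8}
step 4: z <- (tid * x)               {9,10,11,12,13,14,15,16,17,18,19,20,21,22,23,24,25,26,27,28,29,30,31}
step 5: y <- (z + max(7, -5))        {9,10,11,12,13,14,15,16,17,18,19,20,21,22,23,24,25,26,27,28,29,30,31}
step 6: y <- (max(z, -5) * (z + y))  {0,1,2,3,4,5,6,7,8,9,10,11,12,13,14,15,16,17,18,19,20,21,22,23,24,25,26,27,28,29,30,31}
step 7: y <- ((x % -2) % -3)         {0,1,2,3,4,5,6,7,8,9,10,11,12,13,14,15,16,17,18,19,20,21,22,23,24,25,26,27,28,29,30,31}
step 8: y <- ((z % -3) % 4)          {0,1,2,3,4,5,6,7,8,9,10,11,12,13,14,15,16,17,18,19,20,21,22,23,24,25,26,27,28,29,30,31}
step 9: x <- max((-1 // -2), (x + x)) {0,1,2,3,4,5,6,7,8,9,10,11,12,13,14,15,16,17,18,19,20,21,22,23,24,25,26,27,28,29,30,31}
step 10: y <- (z - tid)               {0,1,2,3,4,5,6,7,8,9,10,11,12,13,14,15,16,17,18,19,20,21,22,23,24,25,26,27,28,29,30,31}
step 11: z <- z                       {0,1,2,3,4,5,6,7,8,9,10,11,12,13,14,15,16,17,18,19,20,21,22,23,24,25,26,27,28,29,30,31}
step 12: z <- -4                      {0,1,2,3,4,5,6,7,8,9,10,11,12,13,14,15,16,17,18,19,20,21,22,23,24,25,26,27,28,29,30,31}
step 13: z <- tid                     {0,1,2,3,4,5,6,7,8,9,10,11,12,13,14,15,16,17,18,19,20,21,22,23,24,25,26,27,28,29,30,31}
step 14: z <- ((3 + 12) + max(tid, x)) {0,1,2,3,4,5,6,7,8,9,10,11,12,13,14,15,16,17,18,19,20,21,22,23,24,25,26,27,28,29,30,31}
step 15: y <- ((tid - 9) - (x + x))   {0,1,2,3,4,5,6,7,8,9,10,11,12,13,14,15,16,17,18,19,20,21,22,23,24,25,26,27,28,29,30,31}

Answer: 16 steps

y: -29,-28,-27,-26,-25,-24,-23,-22,-21,0,1,2,3,4,5,6,7,8,9,10,11,12,13,14,15,16,17,18,19,20,21,22
x: 10,10,10,10,10,10,10,10,10,0,0,0,0,0,0,0,0,0,0,0,0,0,0,0,0,0,0,0,0,0,0,0
z: 25,25,25,25,25,25,25,25,25,24,25,26,27,28,29,30,31,32,33,34,35,36,37,38,39,40,41,42,43,44,45,46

steps = 16; useful = 425; efficiency = 425/512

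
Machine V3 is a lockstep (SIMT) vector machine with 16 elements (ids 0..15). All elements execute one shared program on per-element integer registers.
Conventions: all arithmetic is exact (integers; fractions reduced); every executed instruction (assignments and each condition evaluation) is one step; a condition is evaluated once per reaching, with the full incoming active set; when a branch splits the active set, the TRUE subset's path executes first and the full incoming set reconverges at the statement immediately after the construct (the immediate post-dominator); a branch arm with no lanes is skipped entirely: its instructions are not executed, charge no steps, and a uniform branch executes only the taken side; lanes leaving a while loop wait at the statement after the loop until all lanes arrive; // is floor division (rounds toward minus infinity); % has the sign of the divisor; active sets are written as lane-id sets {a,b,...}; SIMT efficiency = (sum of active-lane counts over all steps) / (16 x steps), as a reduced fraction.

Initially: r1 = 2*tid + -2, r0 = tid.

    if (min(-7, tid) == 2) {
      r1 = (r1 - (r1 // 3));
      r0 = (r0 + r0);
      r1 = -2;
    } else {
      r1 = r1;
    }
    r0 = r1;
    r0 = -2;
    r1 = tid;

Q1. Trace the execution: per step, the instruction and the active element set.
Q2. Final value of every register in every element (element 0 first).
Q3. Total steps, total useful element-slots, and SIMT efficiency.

step 0: eval (min(-7, tid) == 2)     {0,1,2,3,4,5,6,7,8,9,10,11,12,13,14,15}
step 1: r1 <- r1                     {0,1,2,3,4,5,6,7,8,9,10,11,12,13,14,15}
step 2: r0 <- r1                     {0,1,2,3,4,5,6,7,8,9,10,11,12,13,14,15}
step 3: r0 <- -2                     {0,1,2,3,4,5,6,7,8,9,10,11,12,13,14,15}
step 4: r1 <- tid                    {0,1,2,3,4,5,6,7,8,9,10,11,12,13,14,15}

Answer: 5 steps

r1: 0,1,2,3,4,5,6,7,8,9,10,11,12,13,14,15
r0: -2,-2,-2,-2,-2,-2,-2,-2,-2,-2,-2,-2,-2,-2,-2,-2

steps = 5; useful = 80; efficiency = 80/80 = 1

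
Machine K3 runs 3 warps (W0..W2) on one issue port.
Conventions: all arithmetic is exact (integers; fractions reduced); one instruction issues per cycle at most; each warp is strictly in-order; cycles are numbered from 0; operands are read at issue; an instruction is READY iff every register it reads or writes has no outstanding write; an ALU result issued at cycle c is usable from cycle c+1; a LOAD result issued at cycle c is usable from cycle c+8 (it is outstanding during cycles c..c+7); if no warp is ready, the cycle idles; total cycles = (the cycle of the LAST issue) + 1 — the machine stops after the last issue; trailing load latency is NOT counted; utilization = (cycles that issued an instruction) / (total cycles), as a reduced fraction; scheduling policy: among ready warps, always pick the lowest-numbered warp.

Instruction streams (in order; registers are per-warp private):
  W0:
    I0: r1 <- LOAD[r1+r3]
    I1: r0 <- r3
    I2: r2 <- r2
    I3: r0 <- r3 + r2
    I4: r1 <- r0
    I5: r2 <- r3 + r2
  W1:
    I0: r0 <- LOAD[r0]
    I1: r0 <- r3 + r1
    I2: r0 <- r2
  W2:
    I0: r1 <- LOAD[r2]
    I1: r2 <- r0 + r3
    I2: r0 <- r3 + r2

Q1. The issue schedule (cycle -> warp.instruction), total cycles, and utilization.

cycle 0: W0.I0
cycle 1: W0.I1
cycle 2: W0.I2
cycle 3: W0.I3
cycle 4: W1.I0
cycle 5: W2.I0
cycle 6: W2.I1
cycle 7: W2.I2
cycle 8: W0.I4
cycle 9: W0.I5
cycle 10: idle
cycle 11: idle
cycle 12: W1.I1
cycle 13: W1.I2

Answer: 14 cycles, utilization 6/7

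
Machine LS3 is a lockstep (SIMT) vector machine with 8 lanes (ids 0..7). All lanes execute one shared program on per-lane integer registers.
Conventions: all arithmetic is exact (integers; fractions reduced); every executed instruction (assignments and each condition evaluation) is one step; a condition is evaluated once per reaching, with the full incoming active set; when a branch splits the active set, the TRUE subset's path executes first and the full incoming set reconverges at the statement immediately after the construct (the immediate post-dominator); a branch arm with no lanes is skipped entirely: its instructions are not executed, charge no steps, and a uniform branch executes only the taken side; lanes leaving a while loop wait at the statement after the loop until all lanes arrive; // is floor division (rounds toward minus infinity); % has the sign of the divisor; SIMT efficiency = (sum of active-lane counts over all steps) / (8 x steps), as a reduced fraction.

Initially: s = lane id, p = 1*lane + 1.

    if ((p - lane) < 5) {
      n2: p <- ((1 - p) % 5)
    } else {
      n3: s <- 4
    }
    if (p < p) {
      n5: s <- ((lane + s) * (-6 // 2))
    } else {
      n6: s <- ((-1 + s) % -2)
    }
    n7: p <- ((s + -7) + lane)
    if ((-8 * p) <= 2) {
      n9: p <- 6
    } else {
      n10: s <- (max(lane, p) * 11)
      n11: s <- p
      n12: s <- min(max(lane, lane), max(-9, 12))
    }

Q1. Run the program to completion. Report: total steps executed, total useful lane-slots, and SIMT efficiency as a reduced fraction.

Answer: 10 steps, 70 useful, 7/8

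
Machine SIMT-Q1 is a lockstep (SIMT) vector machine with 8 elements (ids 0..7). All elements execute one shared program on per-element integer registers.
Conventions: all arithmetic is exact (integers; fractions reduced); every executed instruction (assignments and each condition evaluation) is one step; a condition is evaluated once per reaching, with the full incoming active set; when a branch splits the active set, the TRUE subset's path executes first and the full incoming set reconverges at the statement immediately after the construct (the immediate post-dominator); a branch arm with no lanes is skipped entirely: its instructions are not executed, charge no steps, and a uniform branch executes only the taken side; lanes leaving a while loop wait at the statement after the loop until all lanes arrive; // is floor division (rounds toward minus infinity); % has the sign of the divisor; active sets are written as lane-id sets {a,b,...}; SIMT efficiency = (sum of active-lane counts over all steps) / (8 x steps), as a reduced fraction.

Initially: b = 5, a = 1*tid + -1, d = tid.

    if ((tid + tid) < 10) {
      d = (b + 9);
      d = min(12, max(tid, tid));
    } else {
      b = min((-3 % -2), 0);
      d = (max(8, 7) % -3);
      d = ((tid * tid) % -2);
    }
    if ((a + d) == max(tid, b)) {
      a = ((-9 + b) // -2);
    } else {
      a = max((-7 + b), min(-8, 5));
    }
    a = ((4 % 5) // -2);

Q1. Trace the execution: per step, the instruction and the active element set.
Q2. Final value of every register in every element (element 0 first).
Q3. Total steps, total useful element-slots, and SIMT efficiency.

step 0: eval ((tid + tid) < 10)      {0,1,2,3,4,5,6,7}
step 1: d <- (b + 9)                 {0,1,2,3,4}
step 2: d <- min(12, max(tid, tid))  {0,1,2,3,4}
step 3: b <- min((-3 % -2), 0)       {5,6,7}
step 4: d <- (max(8, 7) % -3)        {5,6,7}
step 5: d <- ((tid * tid) % -2)      {5,6,7}
step 6: eval ((a + d) == max(tid, b)) {0,1,2,3,4,5,6,7}
step 7: a <- ((-9 + b) // -2)        {3}
step 8: a <- max((-7 + b), min(-8, 5)) {0,1,2,4,5,6,7}
step 9: a <- ((4 % 5) // -2)         {0,1,2,3,4,5,6,7}

Answer: 10 steps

b: 5,5,5,5,5,-1,-1,-1
a: -2,-2,-2,-2,-2,-2,-2,-2
d: 0,1,2,3,4,-1,0,-1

steps = 10; useful = 51; efficiency = 51/80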